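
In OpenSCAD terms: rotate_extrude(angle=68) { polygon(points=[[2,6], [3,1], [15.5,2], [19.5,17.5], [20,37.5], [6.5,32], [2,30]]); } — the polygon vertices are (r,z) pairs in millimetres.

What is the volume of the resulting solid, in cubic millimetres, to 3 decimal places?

Profile (r,z), 7 vertices: (2,6) (3,1) (15.5,2) (19.5,17.5) (20,37.5) (6.5,32) (2,30)
edge 0: (2,6)→(3,1)  cross = 2·1 − 3·6 = -16.0000; (r_i+r_j)·cross = 5·-16.0000 = -80.0000
edge 1: (3,1)→(15.5,2)  cross = 3·2 − 15.5·1 = -9.5000; (r_i+r_j)·cross = 18.5·-9.5000 = -175.7500
edge 2: (15.5,2)→(19.5,17.5)  cross = 15.5·17.5 − 19.5·2 = 232.2500; (r_i+r_j)·cross = 35·232.2500 = 8128.7500
edge 3: (19.5,17.5)→(20,37.5)  cross = 19.5·37.5 − 20·17.5 = 381.2500; (r_i+r_j)·cross = 39.5·381.2500 = 15059.3750
edge 4: (20,37.5)→(6.5,32)  cross = 20·32 − 6.5·37.5 = 396.2500; (r_i+r_j)·cross = 26.5·396.2500 = 10500.6250
edge 5: (6.5,32)→(2,30)  cross = 6.5·30 − 2·32 = 131.0000; (r_i+r_j)·cross = 8.5·131.0000 = 1113.5000
edge 6: (2,30)→(2,6)  cross = 2·6 − 2·30 = -48.0000; (r_i+r_j)·cross = 4·-48.0000 = -192.0000
Σcross = 1067.2500 → A = |Σcross|/2 = 533.6250 mm²
Σ(r_i+r_j)·cross = 34354.5000 → first moment M = |Σ|/6 = 5725.7500
R_c = M/A = 5725.7500/533.6250 = 10.7299 mm
θ = 68° = 1.186824 rad
V = θ·R_c·A = 1.186824·10.7299·533.6250 = 6795.457 mm³

Volume = 6795.457 mm³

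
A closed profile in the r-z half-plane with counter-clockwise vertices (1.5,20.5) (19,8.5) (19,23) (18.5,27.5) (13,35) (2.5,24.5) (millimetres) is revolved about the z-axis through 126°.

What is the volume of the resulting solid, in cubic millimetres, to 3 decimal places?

Profile (r,z), 6 vertices: (1.5,20.5) (19,8.5) (19,23) (18.5,27.5) (13,35) (2.5,24.5)
edge 0: (1.5,20.5)→(19,8.5)  cross = 1.5·8.5 − 19·20.5 = -376.7500; (r_i+r_j)·cross = 20.5·-376.7500 = -7723.3750
edge 1: (19,8.5)→(19,23)  cross = 19·23 − 19·8.5 = 275.5000; (r_i+r_j)·cross = 38·275.5000 = 10469.0000
edge 2: (19,23)→(18.5,27.5)  cross = 19·27.5 − 18.5·23 = 97.0000; (r_i+r_j)·cross = 37.5·97.0000 = 3637.5000
edge 3: (18.5,27.5)→(13,35)  cross = 18.5·35 − 13·27.5 = 290.0000; (r_i+r_j)·cross = 31.5·290.0000 = 9135.0000
edge 4: (13,35)→(2.5,24.5)  cross = 13·24.5 − 2.5·35 = 231.0000; (r_i+r_j)·cross = 15.5·231.0000 = 3580.5000
edge 5: (2.5,24.5)→(1.5,20.5)  cross = 2.5·20.5 − 1.5·24.5 = 14.5000; (r_i+r_j)·cross = 4·14.5000 = 58.0000
Σcross = 531.2500 → A = |Σcross|/2 = 265.6250 mm²
Σ(r_i+r_j)·cross = 19156.6250 → first moment M = |Σ|/6 = 3192.7708
R_c = M/A = 3192.7708/265.6250 = 12.0198 mm
θ = 126° = 2.199115 rad
V = θ·R_c·A = 2.199115·12.0198·265.6250 = 7021.270 mm³

Volume = 7021.270 mm³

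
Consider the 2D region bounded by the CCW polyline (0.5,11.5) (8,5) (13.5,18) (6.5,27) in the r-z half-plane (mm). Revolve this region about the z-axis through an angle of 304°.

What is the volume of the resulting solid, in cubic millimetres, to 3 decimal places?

Volume = 5538.151 mm³

Profile (r,z), 4 vertices: (0.5,11.5) (8,5) (13.5,18) (6.5,27)
edge 0: (0.5,11.5)→(8,5)  cross = 0.5·5 − 8·11.5 = -89.5000; (r_i+r_j)·cross = 8.5·-89.5000 = -760.7500
edge 1: (8,5)→(13.5,18)  cross = 8·18 − 13.5·5 = 76.5000; (r_i+r_j)·cross = 21.5·76.5000 = 1644.7500
edge 2: (13.5,18)→(6.5,27)  cross = 13.5·27 − 6.5·18 = 247.5000; (r_i+r_j)·cross = 20·247.5000 = 4950.0000
edge 3: (6.5,27)→(0.5,11.5)  cross = 6.5·11.5 − 0.5·27 = 61.2500; (r_i+r_j)·cross = 7·61.2500 = 428.7500
Σcross = 295.7500 → A = |Σcross|/2 = 147.8750 mm²
Σ(r_i+r_j)·cross = 6262.7500 → first moment M = |Σ|/6 = 1043.7917
R_c = M/A = 1043.7917/147.8750 = 7.0586 mm
θ = 304° = 5.305801 rad
V = θ·R_c·A = 5.305801·7.0586·147.8750 = 5538.151 mm³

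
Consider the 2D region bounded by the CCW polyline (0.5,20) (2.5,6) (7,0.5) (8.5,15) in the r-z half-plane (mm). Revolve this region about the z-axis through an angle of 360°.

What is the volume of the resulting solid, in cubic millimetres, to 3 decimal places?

Profile (r,z), 4 vertices: (0.5,20) (2.5,6) (7,0.5) (8.5,15)
edge 0: (0.5,20)→(2.5,6)  cross = 0.5·6 − 2.5·20 = -47.0000; (r_i+r_j)·cross = 3·-47.0000 = -141.0000
edge 1: (2.5,6)→(7,0.5)  cross = 2.5·0.5 − 7·6 = -40.7500; (r_i+r_j)·cross = 9.5·-40.7500 = -387.1250
edge 2: (7,0.5)→(8.5,15)  cross = 7·15 − 8.5·0.5 = 100.7500; (r_i+r_j)·cross = 15.5·100.7500 = 1561.6250
edge 3: (8.5,15)→(0.5,20)  cross = 8.5·20 − 0.5·15 = 162.5000; (r_i+r_j)·cross = 9·162.5000 = 1462.5000
Σcross = 175.5000 → A = |Σcross|/2 = 87.7500 mm²
Σ(r_i+r_j)·cross = 2496.0000 → first moment M = |Σ|/6 = 416.0000
R_c = M/A = 416.0000/87.7500 = 4.7407 mm
θ = 360° = 6.283185 rad
V = θ·R_c·A = 6.283185·4.7407·87.7500 = 2613.805 mm³

Volume = 2613.805 mm³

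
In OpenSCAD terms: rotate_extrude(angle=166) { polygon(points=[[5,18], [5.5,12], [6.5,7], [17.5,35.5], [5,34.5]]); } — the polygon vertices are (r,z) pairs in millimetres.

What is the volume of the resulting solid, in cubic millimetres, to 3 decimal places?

Volume = 5060.584 mm³

Profile (r,z), 5 vertices: (5,18) (5.5,12) (6.5,7) (17.5,35.5) (5,34.5)
edge 0: (5,18)→(5.5,12)  cross = 5·12 − 5.5·18 = -39.0000; (r_i+r_j)·cross = 10.5·-39.0000 = -409.5000
edge 1: (5.5,12)→(6.5,7)  cross = 5.5·7 − 6.5·12 = -39.5000; (r_i+r_j)·cross = 12·-39.5000 = -474.0000
edge 2: (6.5,7)→(17.5,35.5)  cross = 6.5·35.5 − 17.5·7 = 108.2500; (r_i+r_j)·cross = 24·108.2500 = 2598.0000
edge 3: (17.5,35.5)→(5,34.5)  cross = 17.5·34.5 − 5·35.5 = 426.2500; (r_i+r_j)·cross = 22.5·426.2500 = 9590.6250
edge 4: (5,34.5)→(5,18)  cross = 5·18 − 5·34.5 = -82.5000; (r_i+r_j)·cross = 10·-82.5000 = -825.0000
Σcross = 373.5000 → A = |Σcross|/2 = 186.7500 mm²
Σ(r_i+r_j)·cross = 10480.1250 → first moment M = |Σ|/6 = 1746.6875
R_c = M/A = 1746.6875/186.7500 = 9.3531 mm
θ = 166° = 2.897247 rad
V = θ·R_c·A = 2.897247·9.3531·186.7500 = 5060.584 mm³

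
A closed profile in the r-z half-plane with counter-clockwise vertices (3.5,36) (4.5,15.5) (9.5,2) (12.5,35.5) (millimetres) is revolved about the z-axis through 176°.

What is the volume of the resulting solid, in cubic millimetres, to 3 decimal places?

Volume = 4753.067 mm³

Profile (r,z), 4 vertices: (3.5,36) (4.5,15.5) (9.5,2) (12.5,35.5)
edge 0: (3.5,36)→(4.5,15.5)  cross = 3.5·15.5 − 4.5·36 = -107.7500; (r_i+r_j)·cross = 8·-107.7500 = -862.0000
edge 1: (4.5,15.5)→(9.5,2)  cross = 4.5·2 − 9.5·15.5 = -138.2500; (r_i+r_j)·cross = 14·-138.2500 = -1935.5000
edge 2: (9.5,2)→(12.5,35.5)  cross = 9.5·35.5 − 12.5·2 = 312.2500; (r_i+r_j)·cross = 22·312.2500 = 6869.5000
edge 3: (12.5,35.5)→(3.5,36)  cross = 12.5·36 − 3.5·35.5 = 325.7500; (r_i+r_j)·cross = 16·325.7500 = 5212.0000
Σcross = 392.0000 → A = |Σcross|/2 = 196.0000 mm²
Σ(r_i+r_j)·cross = 9284.0000 → first moment M = |Σ|/6 = 1547.3333
R_c = M/A = 1547.3333/196.0000 = 7.8946 mm
θ = 176° = 3.071779 rad
V = θ·R_c·A = 3.071779·7.8946·196.0000 = 4753.067 mm³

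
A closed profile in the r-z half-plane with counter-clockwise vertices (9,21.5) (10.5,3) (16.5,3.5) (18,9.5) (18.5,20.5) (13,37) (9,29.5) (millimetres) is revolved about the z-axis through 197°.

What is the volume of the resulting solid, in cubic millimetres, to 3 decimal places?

Volume = 10916.670 mm³

Profile (r,z), 7 vertices: (9,21.5) (10.5,3) (16.5,3.5) (18,9.5) (18.5,20.5) (13,37) (9,29.5)
edge 0: (9,21.5)→(10.5,3)  cross = 9·3 − 10.5·21.5 = -198.7500; (r_i+r_j)·cross = 19.5·-198.7500 = -3875.6250
edge 1: (10.5,3)→(16.5,3.5)  cross = 10.5·3.5 − 16.5·3 = -12.7500; (r_i+r_j)·cross = 27·-12.7500 = -344.2500
edge 2: (16.5,3.5)→(18,9.5)  cross = 16.5·9.5 − 18·3.5 = 93.7500; (r_i+r_j)·cross = 34.5·93.7500 = 3234.3750
edge 3: (18,9.5)→(18.5,20.5)  cross = 18·20.5 − 18.5·9.5 = 193.2500; (r_i+r_j)·cross = 36.5·193.2500 = 7053.6250
edge 4: (18.5,20.5)→(13,37)  cross = 18.5·37 − 13·20.5 = 418.0000; (r_i+r_j)·cross = 31.5·418.0000 = 13167.0000
edge 5: (13,37)→(9,29.5)  cross = 13·29.5 − 9·37 = 50.5000; (r_i+r_j)·cross = 22·50.5000 = 1111.0000
edge 6: (9,29.5)→(9,21.5)  cross = 9·21.5 − 9·29.5 = -72.0000; (r_i+r_j)·cross = 18·-72.0000 = -1296.0000
Σcross = 472.0000 → A = |Σcross|/2 = 236.0000 mm²
Σ(r_i+r_j)·cross = 19050.1250 → first moment M = |Σ|/6 = 3175.0208
R_c = M/A = 3175.0208/236.0000 = 13.4535 mm
θ = 197° = 3.438299 rad
V = θ·R_c·A = 3.438299·13.4535·236.0000 = 10916.670 mm³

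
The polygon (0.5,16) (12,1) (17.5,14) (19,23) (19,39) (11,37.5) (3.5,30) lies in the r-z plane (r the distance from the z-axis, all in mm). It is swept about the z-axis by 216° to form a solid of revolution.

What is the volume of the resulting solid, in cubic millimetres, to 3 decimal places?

Profile (r,z), 7 vertices: (0.5,16) (12,1) (17.5,14) (19,23) (19,39) (11,37.5) (3.5,30)
edge 0: (0.5,16)→(12,1)  cross = 0.5·1 − 12·16 = -191.5000; (r_i+r_j)·cross = 12.5·-191.5000 = -2393.7500
edge 1: (12,1)→(17.5,14)  cross = 12·14 − 17.5·1 = 150.5000; (r_i+r_j)·cross = 29.5·150.5000 = 4439.7500
edge 2: (17.5,14)→(19,23)  cross = 17.5·23 − 19·14 = 136.5000; (r_i+r_j)·cross = 36.5·136.5000 = 4982.2500
edge 3: (19,23)→(19,39)  cross = 19·39 − 19·23 = 304.0000; (r_i+r_j)·cross = 38·304.0000 = 11552.0000
edge 4: (19,39)→(11,37.5)  cross = 19·37.5 − 11·39 = 283.5000; (r_i+r_j)·cross = 30·283.5000 = 8505.0000
edge 5: (11,37.5)→(3.5,30)  cross = 11·30 − 3.5·37.5 = 198.7500; (r_i+r_j)·cross = 14.5·198.7500 = 2881.8750
edge 6: (3.5,30)→(0.5,16)  cross = 3.5·16 − 0.5·30 = 41.0000; (r_i+r_j)·cross = 4·41.0000 = 164.0000
Σcross = 922.7500 → A = |Σcross|/2 = 461.3750 mm²
Σ(r_i+r_j)·cross = 30131.1250 → first moment M = |Σ|/6 = 5021.8542
R_c = M/A = 5021.8542/461.3750 = 10.8845 mm
θ = 216° = 3.769911 rad
V = θ·R_c·A = 3.769911·10.8845·461.3750 = 18931.944 mm³

Volume = 18931.944 mm³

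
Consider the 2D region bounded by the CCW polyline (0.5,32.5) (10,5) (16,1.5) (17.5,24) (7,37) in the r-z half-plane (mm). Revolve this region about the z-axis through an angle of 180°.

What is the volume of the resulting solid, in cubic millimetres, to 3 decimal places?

Profile (r,z), 5 vertices: (0.5,32.5) (10,5) (16,1.5) (17.5,24) (7,37)
edge 0: (0.5,32.5)→(10,5)  cross = 0.5·5 − 10·32.5 = -322.5000; (r_i+r_j)·cross = 10.5·-322.5000 = -3386.2500
edge 1: (10,5)→(16,1.5)  cross = 10·1.5 − 16·5 = -65.0000; (r_i+r_j)·cross = 26·-65.0000 = -1690.0000
edge 2: (16,1.5)→(17.5,24)  cross = 16·24 − 17.5·1.5 = 357.7500; (r_i+r_j)·cross = 33.5·357.7500 = 11984.6250
edge 3: (17.5,24)→(7,37)  cross = 17.5·37 − 7·24 = 479.5000; (r_i+r_j)·cross = 24.5·479.5000 = 11747.7500
edge 4: (7,37)→(0.5,32.5)  cross = 7·32.5 − 0.5·37 = 209.0000; (r_i+r_j)·cross = 7.5·209.0000 = 1567.5000
Σcross = 658.7500 → A = |Σcross|/2 = 329.3750 mm²
Σ(r_i+r_j)·cross = 20223.6250 → first moment M = |Σ|/6 = 3370.6042
R_c = M/A = 3370.6042/329.3750 = 10.2333 mm
θ = 180° = 3.141593 rad
V = θ·R_c·A = 3.141593·10.2333·329.3750 = 10589.065 mm³

Volume = 10589.065 mm³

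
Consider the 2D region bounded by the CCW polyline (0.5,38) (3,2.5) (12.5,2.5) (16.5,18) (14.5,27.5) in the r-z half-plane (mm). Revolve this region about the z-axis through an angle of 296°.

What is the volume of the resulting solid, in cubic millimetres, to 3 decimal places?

Profile (r,z), 5 vertices: (0.5,38) (3,2.5) (12.5,2.5) (16.5,18) (14.5,27.5)
edge 0: (0.5,38)→(3,2.5)  cross = 0.5·2.5 − 3·38 = -112.7500; (r_i+r_j)·cross = 3.5·-112.7500 = -394.6250
edge 1: (3,2.5)→(12.5,2.5)  cross = 3·2.5 − 12.5·2.5 = -23.7500; (r_i+r_j)·cross = 15.5·-23.7500 = -368.1250
edge 2: (12.5,2.5)→(16.5,18)  cross = 12.5·18 − 16.5·2.5 = 183.7500; (r_i+r_j)·cross = 29·183.7500 = 5328.7500
edge 3: (16.5,18)→(14.5,27.5)  cross = 16.5·27.5 − 14.5·18 = 192.7500; (r_i+r_j)·cross = 31·192.7500 = 5975.2500
edge 4: (14.5,27.5)→(0.5,38)  cross = 14.5·38 − 0.5·27.5 = 537.2500; (r_i+r_j)·cross = 15·537.2500 = 8058.7500
Σcross = 777.2500 → A = |Σcross|/2 = 388.6250 mm²
Σ(r_i+r_j)·cross = 18600.0000 → first moment M = |Σ|/6 = 3100.0000
R_c = M/A = 3100.0000/388.6250 = 7.9768 mm
θ = 296° = 5.166175 rad
V = θ·R_c·A = 5.166175·7.9768·388.6250 = 16015.141 mm³

Volume = 16015.141 mm³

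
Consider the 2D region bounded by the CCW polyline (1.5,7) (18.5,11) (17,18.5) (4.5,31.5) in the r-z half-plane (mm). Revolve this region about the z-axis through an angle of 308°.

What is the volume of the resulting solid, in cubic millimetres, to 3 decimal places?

Volume = 11539.876 mm³

Profile (r,z), 4 vertices: (1.5,7) (18.5,11) (17,18.5) (4.5,31.5)
edge 0: (1.5,7)→(18.5,11)  cross = 1.5·11 − 18.5·7 = -113.0000; (r_i+r_j)·cross = 20·-113.0000 = -2260.0000
edge 1: (18.5,11)→(17,18.5)  cross = 18.5·18.5 − 17·11 = 155.2500; (r_i+r_j)·cross = 35.5·155.2500 = 5511.3750
edge 2: (17,18.5)→(4.5,31.5)  cross = 17·31.5 − 4.5·18.5 = 452.2500; (r_i+r_j)·cross = 21.5·452.2500 = 9723.3750
edge 3: (4.5,31.5)→(1.5,7)  cross = 4.5·7 − 1.5·31.5 = -15.7500; (r_i+r_j)·cross = 6·-15.7500 = -94.5000
Σcross = 478.7500 → A = |Σcross|/2 = 239.3750 mm²
Σ(r_i+r_j)·cross = 12880.2500 → first moment M = |Σ|/6 = 2146.7083
R_c = M/A = 2146.7083/239.3750 = 8.9680 mm
θ = 308° = 5.375614 rad
V = θ·R_c·A = 5.375614·8.9680·239.3750 = 11539.876 mm³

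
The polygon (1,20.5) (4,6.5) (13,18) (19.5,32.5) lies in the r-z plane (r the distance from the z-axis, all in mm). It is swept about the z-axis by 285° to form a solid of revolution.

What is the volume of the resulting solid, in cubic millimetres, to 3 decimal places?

Profile (r,z), 4 vertices: (1,20.5) (4,6.5) (13,18) (19.5,32.5)
edge 0: (1,20.5)→(4,6.5)  cross = 1·6.5 − 4·20.5 = -75.5000; (r_i+r_j)·cross = 5·-75.5000 = -377.5000
edge 1: (4,6.5)→(13,18)  cross = 4·18 − 13·6.5 = -12.5000; (r_i+r_j)·cross = 17·-12.5000 = -212.5000
edge 2: (13,18)→(19.5,32.5)  cross = 13·32.5 − 19.5·18 = 71.5000; (r_i+r_j)·cross = 32.5·71.5000 = 2323.7500
edge 3: (19.5,32.5)→(1,20.5)  cross = 19.5·20.5 − 1·32.5 = 367.2500; (r_i+r_j)·cross = 20.5·367.2500 = 7528.6250
Σcross = 350.7500 → A = |Σcross|/2 = 175.3750 mm²
Σ(r_i+r_j)·cross = 9262.3750 → first moment M = |Σ|/6 = 1543.7292
R_c = M/A = 1543.7292/175.3750 = 8.8024 mm
θ = 285° = 4.974188 rad
V = θ·R_c·A = 4.974188·8.8024·175.3750 = 7678.800 mm³

Volume = 7678.800 mm³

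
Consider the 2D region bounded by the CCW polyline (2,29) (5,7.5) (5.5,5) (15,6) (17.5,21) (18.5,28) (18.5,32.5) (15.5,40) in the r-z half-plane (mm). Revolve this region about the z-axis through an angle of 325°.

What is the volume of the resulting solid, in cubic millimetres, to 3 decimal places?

Profile (r,z), 8 vertices: (2,29) (5,7.5) (5.5,5) (15,6) (17.5,21) (18.5,28) (18.5,32.5) (15.5,40)
edge 0: (2,29)→(5,7.5)  cross = 2·7.5 − 5·29 = -130.0000; (r_i+r_j)·cross = 7·-130.0000 = -910.0000
edge 1: (5,7.5)→(5.5,5)  cross = 5·5 − 5.5·7.5 = -16.2500; (r_i+r_j)·cross = 10.5·-16.2500 = -170.6250
edge 2: (5.5,5)→(15,6)  cross = 5.5·6 − 15·5 = -42.0000; (r_i+r_j)·cross = 20.5·-42.0000 = -861.0000
edge 3: (15,6)→(17.5,21)  cross = 15·21 − 17.5·6 = 210.0000; (r_i+r_j)·cross = 32.5·210.0000 = 6825.0000
edge 4: (17.5,21)→(18.5,28)  cross = 17.5·28 − 18.5·21 = 101.5000; (r_i+r_j)·cross = 36·101.5000 = 3654.0000
edge 5: (18.5,28)→(18.5,32.5)  cross = 18.5·32.5 − 18.5·28 = 83.2500; (r_i+r_j)·cross = 37·83.2500 = 3080.2500
edge 6: (18.5,32.5)→(15.5,40)  cross = 18.5·40 − 15.5·32.5 = 236.2500; (r_i+r_j)·cross = 34·236.2500 = 8032.5000
edge 7: (15.5,40)→(2,29)  cross = 15.5·29 − 2·40 = 369.5000; (r_i+r_j)·cross = 17.5·369.5000 = 6466.2500
Σcross = 812.2500 → A = |Σcross|/2 = 406.1250 mm²
Σ(r_i+r_j)·cross = 26116.3750 → first moment M = |Σ|/6 = 4352.7292
R_c = M/A = 4352.7292/406.1250 = 10.7177 mm
θ = 325° = 5.672320 rad
V = θ·R_c·A = 5.672320·10.7177·406.1250 = 24690.073 mm³

Volume = 24690.073 mm³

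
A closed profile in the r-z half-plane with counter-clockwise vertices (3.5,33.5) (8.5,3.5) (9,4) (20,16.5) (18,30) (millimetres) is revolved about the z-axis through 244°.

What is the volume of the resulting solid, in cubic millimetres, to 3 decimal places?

Volume = 14891.804 mm³

Profile (r,z), 5 vertices: (3.5,33.5) (8.5,3.5) (9,4) (20,16.5) (18,30)
edge 0: (3.5,33.5)→(8.5,3.5)  cross = 3.5·3.5 − 8.5·33.5 = -272.5000; (r_i+r_j)·cross = 12·-272.5000 = -3270.0000
edge 1: (8.5,3.5)→(9,4)  cross = 8.5·4 − 9·3.5 = 2.5000; (r_i+r_j)·cross = 17.5·2.5000 = 43.7500
edge 2: (9,4)→(20,16.5)  cross = 9·16.5 − 20·4 = 68.5000; (r_i+r_j)·cross = 29·68.5000 = 1986.5000
edge 3: (20,16.5)→(18,30)  cross = 20·30 − 18·16.5 = 303.0000; (r_i+r_j)·cross = 38·303.0000 = 11514.0000
edge 4: (18,30)→(3.5,33.5)  cross = 18·33.5 − 3.5·30 = 498.0000; (r_i+r_j)·cross = 21.5·498.0000 = 10707.0000
Σcross = 599.5000 → A = |Σcross|/2 = 299.7500 mm²
Σ(r_i+r_j)·cross = 20981.2500 → first moment M = |Σ|/6 = 3496.8750
R_c = M/A = 3496.8750/299.7500 = 11.6660 mm
θ = 244° = 4.258603 rad
V = θ·R_c·A = 4.258603·11.6660·299.7500 = 14891.804 mm³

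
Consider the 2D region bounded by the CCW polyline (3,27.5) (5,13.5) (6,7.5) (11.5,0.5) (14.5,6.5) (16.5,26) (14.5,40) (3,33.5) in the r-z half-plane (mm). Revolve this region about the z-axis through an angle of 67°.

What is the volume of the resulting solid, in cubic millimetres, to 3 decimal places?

Volume = 4379.585 mm³

Profile (r,z), 8 vertices: (3,27.5) (5,13.5) (6,7.5) (11.5,0.5) (14.5,6.5) (16.5,26) (14.5,40) (3,33.5)
edge 0: (3,27.5)→(5,13.5)  cross = 3·13.5 − 5·27.5 = -97.0000; (r_i+r_j)·cross = 8·-97.0000 = -776.0000
edge 1: (5,13.5)→(6,7.5)  cross = 5·7.5 − 6·13.5 = -43.5000; (r_i+r_j)·cross = 11·-43.5000 = -478.5000
edge 2: (6,7.5)→(11.5,0.5)  cross = 6·0.5 − 11.5·7.5 = -83.2500; (r_i+r_j)·cross = 17.5·-83.2500 = -1456.8750
edge 3: (11.5,0.5)→(14.5,6.5)  cross = 11.5·6.5 − 14.5·0.5 = 67.5000; (r_i+r_j)·cross = 26·67.5000 = 1755.0000
edge 4: (14.5,6.5)→(16.5,26)  cross = 14.5·26 − 16.5·6.5 = 269.7500; (r_i+r_j)·cross = 31·269.7500 = 8362.2500
edge 5: (16.5,26)→(14.5,40)  cross = 16.5·40 − 14.5·26 = 283.0000; (r_i+r_j)·cross = 31·283.0000 = 8773.0000
edge 6: (14.5,40)→(3,33.5)  cross = 14.5·33.5 − 3·40 = 365.7500; (r_i+r_j)·cross = 17.5·365.7500 = 6400.6250
edge 7: (3,33.5)→(3,27.5)  cross = 3·27.5 − 3·33.5 = -18.0000; (r_i+r_j)·cross = 6·-18.0000 = -108.0000
Σcross = 744.2500 → A = |Σcross|/2 = 372.1250 mm²
Σ(r_i+r_j)·cross = 22471.5000 → first moment M = |Σ|/6 = 3745.2500
R_c = M/A = 3745.2500/372.1250 = 10.0645 mm
θ = 67° = 1.169371 rad
V = θ·R_c·A = 1.169371·10.0645·372.1250 = 4379.585 mm³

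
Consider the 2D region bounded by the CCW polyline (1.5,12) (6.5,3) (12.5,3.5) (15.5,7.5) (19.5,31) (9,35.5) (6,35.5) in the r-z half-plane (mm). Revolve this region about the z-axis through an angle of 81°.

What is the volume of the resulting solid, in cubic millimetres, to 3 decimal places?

Volume = 5997.045 mm³

Profile (r,z), 7 vertices: (1.5,12) (6.5,3) (12.5,3.5) (15.5,7.5) (19.5,31) (9,35.5) (6,35.5)
edge 0: (1.5,12)→(6.5,3)  cross = 1.5·3 − 6.5·12 = -73.5000; (r_i+r_j)·cross = 8·-73.5000 = -588.0000
edge 1: (6.5,3)→(12.5,3.5)  cross = 6.5·3.5 − 12.5·3 = -14.7500; (r_i+r_j)·cross = 19·-14.7500 = -280.2500
edge 2: (12.5,3.5)→(15.5,7.5)  cross = 12.5·7.5 − 15.5·3.5 = 39.5000; (r_i+r_j)·cross = 28·39.5000 = 1106.0000
edge 3: (15.5,7.5)→(19.5,31)  cross = 15.5·31 − 19.5·7.5 = 334.2500; (r_i+r_j)·cross = 35·334.2500 = 11698.7500
edge 4: (19.5,31)→(9,35.5)  cross = 19.5·35.5 − 9·31 = 413.2500; (r_i+r_j)·cross = 28.5·413.2500 = 11777.6250
edge 5: (9,35.5)→(6,35.5)  cross = 9·35.5 − 6·35.5 = 106.5000; (r_i+r_j)·cross = 15·106.5000 = 1597.5000
edge 6: (6,35.5)→(1.5,12)  cross = 6·12 − 1.5·35.5 = 18.7500; (r_i+r_j)·cross = 7.5·18.7500 = 140.6250
Σcross = 824.0000 → A = |Σcross|/2 = 412.0000 mm²
Σ(r_i+r_j)·cross = 25452.2500 → first moment M = |Σ|/6 = 4242.0417
R_c = M/A = 4242.0417/412.0000 = 10.2962 mm
θ = 81° = 1.413717 rad
V = θ·R_c·A = 1.413717·10.2962·412.0000 = 5997.045 mm³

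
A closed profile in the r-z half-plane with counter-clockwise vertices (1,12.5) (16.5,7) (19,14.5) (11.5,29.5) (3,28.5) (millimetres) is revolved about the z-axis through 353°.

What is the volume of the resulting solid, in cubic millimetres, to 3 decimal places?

Profile (r,z), 5 vertices: (1,12.5) (16.5,7) (19,14.5) (11.5,29.5) (3,28.5)
edge 0: (1,12.5)→(16.5,7)  cross = 1·7 − 16.5·12.5 = -199.2500; (r_i+r_j)·cross = 17.5·-199.2500 = -3486.8750
edge 1: (16.5,7)→(19,14.5)  cross = 16.5·14.5 − 19·7 = 106.2500; (r_i+r_j)·cross = 35.5·106.2500 = 3771.8750
edge 2: (19,14.5)→(11.5,29.5)  cross = 19·29.5 − 11.5·14.5 = 393.7500; (r_i+r_j)·cross = 30.5·393.7500 = 12009.3750
edge 3: (11.5,29.5)→(3,28.5)  cross = 11.5·28.5 − 3·29.5 = 239.2500; (r_i+r_j)·cross = 14.5·239.2500 = 3469.1250
edge 4: (3,28.5)→(1,12.5)  cross = 3·12.5 − 1·28.5 = 9.0000; (r_i+r_j)·cross = 4·9.0000 = 36.0000
Σcross = 549.0000 → A = |Σcross|/2 = 274.5000 mm²
Σ(r_i+r_j)·cross = 15799.5000 → first moment M = |Σ|/6 = 2633.2500
R_c = M/A = 2633.2500/274.5000 = 9.5929 mm
θ = 353° = 6.161012 rad
V = θ·R_c·A = 6.161012·9.5929·274.5000 = 16223.486 mm³

Volume = 16223.486 mm³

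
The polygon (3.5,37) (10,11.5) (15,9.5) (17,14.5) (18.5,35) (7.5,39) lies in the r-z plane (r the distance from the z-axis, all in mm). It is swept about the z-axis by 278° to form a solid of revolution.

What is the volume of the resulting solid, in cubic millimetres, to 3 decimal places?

Volume = 16567.611 mm³

Profile (r,z), 6 vertices: (3.5,37) (10,11.5) (15,9.5) (17,14.5) (18.5,35) (7.5,39)
edge 0: (3.5,37)→(10,11.5)  cross = 3.5·11.5 − 10·37 = -329.7500; (r_i+r_j)·cross = 13.5·-329.7500 = -4451.6250
edge 1: (10,11.5)→(15,9.5)  cross = 10·9.5 − 15·11.5 = -77.5000; (r_i+r_j)·cross = 25·-77.5000 = -1937.5000
edge 2: (15,9.5)→(17,14.5)  cross = 15·14.5 − 17·9.5 = 56.0000; (r_i+r_j)·cross = 32·56.0000 = 1792.0000
edge 3: (17,14.5)→(18.5,35)  cross = 17·35 − 18.5·14.5 = 326.7500; (r_i+r_j)·cross = 35.5·326.7500 = 11599.6250
edge 4: (18.5,35)→(7.5,39)  cross = 18.5·39 − 7.5·35 = 459.0000; (r_i+r_j)·cross = 26·459.0000 = 11934.0000
edge 5: (7.5,39)→(3.5,37)  cross = 7.5·37 − 3.5·39 = 141.0000; (r_i+r_j)·cross = 11·141.0000 = 1551.0000
Σcross = 575.5000 → A = |Σcross|/2 = 287.7500 mm²
Σ(r_i+r_j)·cross = 20487.5000 → first moment M = |Σ|/6 = 3414.5833
R_c = M/A = 3414.5833/287.7500 = 11.8665 mm
θ = 278° = 4.852015 rad
V = θ·R_c·A = 4.852015·11.8665·287.7500 = 16567.611 mm³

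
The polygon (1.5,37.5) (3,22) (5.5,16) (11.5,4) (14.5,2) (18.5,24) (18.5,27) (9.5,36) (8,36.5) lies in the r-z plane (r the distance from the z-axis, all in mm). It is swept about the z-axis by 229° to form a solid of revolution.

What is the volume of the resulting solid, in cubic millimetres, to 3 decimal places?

Profile (r,z), 9 vertices: (1.5,37.5) (3,22) (5.5,16) (11.5,4) (14.5,2) (18.5,24) (18.5,27) (9.5,36) (8,36.5)
edge 0: (1.5,37.5)→(3,22)  cross = 1.5·22 − 3·37.5 = -79.5000; (r_i+r_j)·cross = 4.5·-79.5000 = -357.7500
edge 1: (3,22)→(5.5,16)  cross = 3·16 − 5.5·22 = -73.0000; (r_i+r_j)·cross = 8.5·-73.0000 = -620.5000
edge 2: (5.5,16)→(11.5,4)  cross = 5.5·4 − 11.5·16 = -162.0000; (r_i+r_j)·cross = 17·-162.0000 = -2754.0000
edge 3: (11.5,4)→(14.5,2)  cross = 11.5·2 − 14.5·4 = -35.0000; (r_i+r_j)·cross = 26·-35.0000 = -910.0000
edge 4: (14.5,2)→(18.5,24)  cross = 14.5·24 − 18.5·2 = 311.0000; (r_i+r_j)·cross = 33·311.0000 = 10263.0000
edge 5: (18.5,24)→(18.5,27)  cross = 18.5·27 − 18.5·24 = 55.5000; (r_i+r_j)·cross = 37·55.5000 = 2053.5000
edge 6: (18.5,27)→(9.5,36)  cross = 18.5·36 − 9.5·27 = 409.5000; (r_i+r_j)·cross = 28·409.5000 = 11466.0000
edge 7: (9.5,36)→(8,36.5)  cross = 9.5·36.5 − 8·36 = 58.7500; (r_i+r_j)·cross = 17.5·58.7500 = 1028.1250
edge 8: (8,36.5)→(1.5,37.5)  cross = 8·37.5 − 1.5·36.5 = 245.2500; (r_i+r_j)·cross = 9.5·245.2500 = 2329.8750
Σcross = 730.5000 → A = |Σcross|/2 = 365.2500 mm²
Σ(r_i+r_j)·cross = 22498.2500 → first moment M = |Σ|/6 = 3749.7083
R_c = M/A = 3749.7083/365.2500 = 10.2661 mm
θ = 229° = 3.996804 rad
V = θ·R_c·A = 3.996804·10.2661·365.2500 = 14986.849 mm³

Volume = 14986.849 mm³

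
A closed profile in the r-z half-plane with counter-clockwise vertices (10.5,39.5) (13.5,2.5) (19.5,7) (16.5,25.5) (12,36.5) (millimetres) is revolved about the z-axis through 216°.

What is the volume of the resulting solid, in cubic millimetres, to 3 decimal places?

Profile (r,z), 5 vertices: (10.5,39.5) (13.5,2.5) (19.5,7) (16.5,25.5) (12,36.5)
edge 0: (10.5,39.5)→(13.5,2.5)  cross = 10.5·2.5 − 13.5·39.5 = -507.0000; (r_i+r_j)·cross = 24·-507.0000 = -12168.0000
edge 1: (13.5,2.5)→(19.5,7)  cross = 13.5·7 − 19.5·2.5 = 45.7500; (r_i+r_j)·cross = 33·45.7500 = 1509.7500
edge 2: (19.5,7)→(16.5,25.5)  cross = 19.5·25.5 − 16.5·7 = 381.7500; (r_i+r_j)·cross = 36·381.7500 = 13743.0000
edge 3: (16.5,25.5)→(12,36.5)  cross = 16.5·36.5 − 12·25.5 = 296.2500; (r_i+r_j)·cross = 28.5·296.2500 = 8443.1250
edge 4: (12,36.5)→(10.5,39.5)  cross = 12·39.5 − 10.5·36.5 = 90.7500; (r_i+r_j)·cross = 22.5·90.7500 = 2041.8750
Σcross = 307.5000 → A = |Σcross|/2 = 153.7500 mm²
Σ(r_i+r_j)·cross = 13569.7500 → first moment M = |Σ|/6 = 2261.6250
R_c = M/A = 2261.6250/153.7500 = 14.7098 mm
θ = 216° = 3.769911 rad
V = θ·R_c·A = 3.769911·14.7098·153.7500 = 8526.125 mm³

Volume = 8526.125 mm³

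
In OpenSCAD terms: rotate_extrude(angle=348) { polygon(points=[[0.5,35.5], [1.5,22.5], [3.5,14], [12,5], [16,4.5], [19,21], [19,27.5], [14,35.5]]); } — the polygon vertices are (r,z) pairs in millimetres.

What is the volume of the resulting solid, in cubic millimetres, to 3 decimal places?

Volume = 26855.700 mm³

Profile (r,z), 8 vertices: (0.5,35.5) (1.5,22.5) (3.5,14) (12,5) (16,4.5) (19,21) (19,27.5) (14,35.5)
edge 0: (0.5,35.5)→(1.5,22.5)  cross = 0.5·22.5 − 1.5·35.5 = -42.0000; (r_i+r_j)·cross = 2·-42.0000 = -84.0000
edge 1: (1.5,22.5)→(3.5,14)  cross = 1.5·14 − 3.5·22.5 = -57.7500; (r_i+r_j)·cross = 5·-57.7500 = -288.7500
edge 2: (3.5,14)→(12,5)  cross = 3.5·5 − 12·14 = -150.5000; (r_i+r_j)·cross = 15.5·-150.5000 = -2332.7500
edge 3: (12,5)→(16,4.5)  cross = 12·4.5 − 16·5 = -26.0000; (r_i+r_j)·cross = 28·-26.0000 = -728.0000
edge 4: (16,4.5)→(19,21)  cross = 16·21 − 19·4.5 = 250.5000; (r_i+r_j)·cross = 35·250.5000 = 8767.5000
edge 5: (19,21)→(19,27.5)  cross = 19·27.5 − 19·21 = 123.5000; (r_i+r_j)·cross = 38·123.5000 = 4693.0000
edge 6: (19,27.5)→(14,35.5)  cross = 19·35.5 − 14·27.5 = 289.5000; (r_i+r_j)·cross = 33·289.5000 = 9553.5000
edge 7: (14,35.5)→(0.5,35.5)  cross = 14·35.5 − 0.5·35.5 = 479.2500; (r_i+r_j)·cross = 14.5·479.2500 = 6949.1250
Σcross = 866.5000 → A = |Σcross|/2 = 433.2500 mm²
Σ(r_i+r_j)·cross = 26529.6250 → first moment M = |Σ|/6 = 4421.6042
R_c = M/A = 4421.6042/433.2500 = 10.2057 mm
θ = 348° = 6.073746 rad
V = θ·R_c·A = 6.073746·10.2057·433.2500 = 26855.700 mm³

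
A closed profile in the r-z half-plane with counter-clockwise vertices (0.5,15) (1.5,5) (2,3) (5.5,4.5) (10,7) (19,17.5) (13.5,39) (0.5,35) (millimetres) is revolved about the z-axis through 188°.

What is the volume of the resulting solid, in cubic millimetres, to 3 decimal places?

Profile (r,z), 8 vertices: (0.5,15) (1.5,5) (2,3) (5.5,4.5) (10,7) (19,17.5) (13.5,39) (0.5,35)
edge 0: (0.5,15)→(1.5,5)  cross = 0.5·5 − 1.5·15 = -20.0000; (r_i+r_j)·cross = 2·-20.0000 = -40.0000
edge 1: (1.5,5)→(2,3)  cross = 1.5·3 − 2·5 = -5.5000; (r_i+r_j)·cross = 3.5·-5.5000 = -19.2500
edge 2: (2,3)→(5.5,4.5)  cross = 2·4.5 − 5.5·3 = -7.5000; (r_i+r_j)·cross = 7.5·-7.5000 = -56.2500
edge 3: (5.5,4.5)→(10,7)  cross = 5.5·7 − 10·4.5 = -6.5000; (r_i+r_j)·cross = 15.5·-6.5000 = -100.7500
edge 4: (10,7)→(19,17.5)  cross = 10·17.5 − 19·7 = 42.0000; (r_i+r_j)·cross = 29·42.0000 = 1218.0000
edge 5: (19,17.5)→(13.5,39)  cross = 19·39 − 13.5·17.5 = 504.7500; (r_i+r_j)·cross = 32.5·504.7500 = 16404.3750
edge 6: (13.5,39)→(0.5,35)  cross = 13.5·35 − 0.5·39 = 453.0000; (r_i+r_j)·cross = 14·453.0000 = 6342.0000
edge 7: (0.5,35)→(0.5,15)  cross = 0.5·15 − 0.5·35 = -10.0000; (r_i+r_j)·cross = 1·-10.0000 = -10.0000
Σcross = 950.2500 → A = |Σcross|/2 = 475.1250 mm²
Σ(r_i+r_j)·cross = 23738.1250 → first moment M = |Σ|/6 = 3956.3542
R_c = M/A = 3956.3542/475.1250 = 8.3270 mm
θ = 188° = 3.281219 rad
V = θ·R_c·A = 3.281219·8.3270·475.1250 = 12981.664 mm³

Volume = 12981.664 mm³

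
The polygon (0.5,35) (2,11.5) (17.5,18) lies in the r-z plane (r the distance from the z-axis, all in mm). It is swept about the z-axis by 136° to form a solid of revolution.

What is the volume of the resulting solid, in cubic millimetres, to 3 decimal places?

Volume = 2959.148 mm³

Profile (r,z), 3 vertices: (0.5,35) (2,11.5) (17.5,18)
edge 0: (0.5,35)→(2,11.5)  cross = 0.5·11.5 − 2·35 = -64.2500; (r_i+r_j)·cross = 2.5·-64.2500 = -160.6250
edge 1: (2,11.5)→(17.5,18)  cross = 2·18 − 17.5·11.5 = -165.2500; (r_i+r_j)·cross = 19.5·-165.2500 = -3222.3750
edge 2: (17.5,18)→(0.5,35)  cross = 17.5·35 − 0.5·18 = 603.5000; (r_i+r_j)·cross = 18·603.5000 = 10863.0000
Σcross = 374.0000 → A = |Σcross|/2 = 187.0000 mm²
Σ(r_i+r_j)·cross = 7480.0000 → first moment M = |Σ|/6 = 1246.6667
R_c = M/A = 1246.6667/187.0000 = 6.6667 mm
θ = 136° = 2.373648 rad
V = θ·R_c·A = 2.373648·6.6667·187.0000 = 2959.148 mm³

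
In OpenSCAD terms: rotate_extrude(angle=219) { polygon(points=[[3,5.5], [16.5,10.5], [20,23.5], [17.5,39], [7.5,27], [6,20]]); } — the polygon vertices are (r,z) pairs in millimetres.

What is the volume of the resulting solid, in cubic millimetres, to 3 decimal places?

Volume = 14814.884 mm³

Profile (r,z), 6 vertices: (3,5.5) (16.5,10.5) (20,23.5) (17.5,39) (7.5,27) (6,20)
edge 0: (3,5.5)→(16.5,10.5)  cross = 3·10.5 − 16.5·5.5 = -59.2500; (r_i+r_j)·cross = 19.5·-59.2500 = -1155.3750
edge 1: (16.5,10.5)→(20,23.5)  cross = 16.5·23.5 − 20·10.5 = 177.7500; (r_i+r_j)·cross = 36.5·177.7500 = 6487.8750
edge 2: (20,23.5)→(17.5,39)  cross = 20·39 − 17.5·23.5 = 368.7500; (r_i+r_j)·cross = 37.5·368.7500 = 13828.1250
edge 3: (17.5,39)→(7.5,27)  cross = 17.5·27 − 7.5·39 = 180.0000; (r_i+r_j)·cross = 25·180.0000 = 4500.0000
edge 4: (7.5,27)→(6,20)  cross = 7.5·20 − 6·27 = -12.0000; (r_i+r_j)·cross = 13.5·-12.0000 = -162.0000
edge 5: (6,20)→(3,5.5)  cross = 6·5.5 − 3·20 = -27.0000; (r_i+r_j)·cross = 9·-27.0000 = -243.0000
Σcross = 628.2500 → A = |Σcross|/2 = 314.1250 mm²
Σ(r_i+r_j)·cross = 23255.6250 → first moment M = |Σ|/6 = 3875.9375
R_c = M/A = 3875.9375/314.1250 = 12.3388 mm
θ = 219° = 3.822271 rad
V = θ·R_c·A = 3.822271·12.3388·314.1250 = 14814.884 mm³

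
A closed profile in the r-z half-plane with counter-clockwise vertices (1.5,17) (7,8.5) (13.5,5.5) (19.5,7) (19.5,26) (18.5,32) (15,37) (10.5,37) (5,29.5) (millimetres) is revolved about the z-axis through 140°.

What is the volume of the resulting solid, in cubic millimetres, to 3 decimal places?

Profile (r,z), 9 vertices: (1.5,17) (7,8.5) (13.5,5.5) (19.5,7) (19.5,26) (18.5,32) (15,37) (10.5,37) (5,29.5)
edge 0: (1.5,17)→(7,8.5)  cross = 1.5·8.5 − 7·17 = -106.2500; (r_i+r_j)·cross = 8.5·-106.2500 = -903.1250
edge 1: (7,8.5)→(13.5,5.5)  cross = 7·5.5 − 13.5·8.5 = -76.2500; (r_i+r_j)·cross = 20.5·-76.2500 = -1563.1250
edge 2: (13.5,5.5)→(19.5,7)  cross = 13.5·7 − 19.5·5.5 = -12.7500; (r_i+r_j)·cross = 33·-12.7500 = -420.7500
edge 3: (19.5,7)→(19.5,26)  cross = 19.5·26 − 19.5·7 = 370.5000; (r_i+r_j)·cross = 39·370.5000 = 14449.5000
edge 4: (19.5,26)→(18.5,32)  cross = 19.5·32 − 18.5·26 = 143.0000; (r_i+r_j)·cross = 38·143.0000 = 5434.0000
edge 5: (18.5,32)→(15,37)  cross = 18.5·37 − 15·32 = 204.5000; (r_i+r_j)·cross = 33.5·204.5000 = 6850.7500
edge 6: (15,37)→(10.5,37)  cross = 15·37 − 10.5·37 = 166.5000; (r_i+r_j)·cross = 25.5·166.5000 = 4245.7500
edge 7: (10.5,37)→(5,29.5)  cross = 10.5·29.5 − 5·37 = 124.7500; (r_i+r_j)·cross = 15.5·124.7500 = 1933.6250
edge 8: (5,29.5)→(1.5,17)  cross = 5·17 − 1.5·29.5 = 40.7500; (r_i+r_j)·cross = 6.5·40.7500 = 264.8750
Σcross = 854.7500 → A = |Σcross|/2 = 427.3750 mm²
Σ(r_i+r_j)·cross = 30291.5000 → first moment M = |Σ|/6 = 5048.5833
R_c = M/A = 5048.5833/427.3750 = 11.8130 mm
θ = 140° = 2.443461 rad
V = θ·R_c·A = 2.443461·11.8130·427.3750 = 12336.016 mm³

Volume = 12336.016 mm³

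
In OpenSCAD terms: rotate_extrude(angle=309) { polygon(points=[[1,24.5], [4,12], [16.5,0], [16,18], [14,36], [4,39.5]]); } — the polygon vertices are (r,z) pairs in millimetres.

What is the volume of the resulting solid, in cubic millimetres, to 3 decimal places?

Profile (r,z), 6 vertices: (1,24.5) (4,12) (16.5,0) (16,18) (14,36) (4,39.5)
edge 0: (1,24.5)→(4,12)  cross = 1·12 − 4·24.5 = -86.0000; (r_i+r_j)·cross = 5·-86.0000 = -430.0000
edge 1: (4,12)→(16.5,0)  cross = 4·0 − 16.5·12 = -198.0000; (r_i+r_j)·cross = 20.5·-198.0000 = -4059.0000
edge 2: (16.5,0)→(16,18)  cross = 16.5·18 − 16·0 = 297.0000; (r_i+r_j)·cross = 32.5·297.0000 = 9652.5000
edge 3: (16,18)→(14,36)  cross = 16·36 − 14·18 = 324.0000; (r_i+r_j)·cross = 30·324.0000 = 9720.0000
edge 4: (14,36)→(4,39.5)  cross = 14·39.5 − 4·36 = 409.0000; (r_i+r_j)·cross = 18·409.0000 = 7362.0000
edge 5: (4,39.5)→(1,24.5)  cross = 4·24.5 − 1·39.5 = 58.5000; (r_i+r_j)·cross = 5·58.5000 = 292.5000
Σcross = 804.5000 → A = |Σcross|/2 = 402.2500 mm²
Σ(r_i+r_j)·cross = 22538.0000 → first moment M = |Σ|/6 = 3756.3333
R_c = M/A = 3756.3333/402.2500 = 9.3383 mm
θ = 309° = 5.393067 rad
V = θ·R_c·A = 5.393067·9.3383·402.2500 = 20258.159 mm³

Volume = 20258.159 mm³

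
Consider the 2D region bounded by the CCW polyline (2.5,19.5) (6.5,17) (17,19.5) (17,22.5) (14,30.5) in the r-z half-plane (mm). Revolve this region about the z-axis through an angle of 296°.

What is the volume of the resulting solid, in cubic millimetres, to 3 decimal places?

Profile (r,z), 5 vertices: (2.5,19.5) (6.5,17) (17,19.5) (17,22.5) (14,30.5)
edge 0: (2.5,19.5)→(6.5,17)  cross = 2.5·17 − 6.5·19.5 = -84.2500; (r_i+r_j)·cross = 9·-84.2500 = -758.2500
edge 1: (6.5,17)→(17,19.5)  cross = 6.5·19.5 − 17·17 = -162.2500; (r_i+r_j)·cross = 23.5·-162.2500 = -3812.8750
edge 2: (17,19.5)→(17,22.5)  cross = 17·22.5 − 17·19.5 = 51.0000; (r_i+r_j)·cross = 34·51.0000 = 1734.0000
edge 3: (17,22.5)→(14,30.5)  cross = 17·30.5 − 14·22.5 = 203.5000; (r_i+r_j)·cross = 31·203.5000 = 6308.5000
edge 4: (14,30.5)→(2.5,19.5)  cross = 14·19.5 − 2.5·30.5 = 196.7500; (r_i+r_j)·cross = 16.5·196.7500 = 3246.3750
Σcross = 204.7500 → A = |Σcross|/2 = 102.3750 mm²
Σ(r_i+r_j)·cross = 6717.7500 → first moment M = |Σ|/6 = 1119.6250
R_c = M/A = 1119.6250/102.3750 = 10.9365 mm
θ = 296° = 5.166175 rad
V = θ·R_c·A = 5.166175·10.9365·102.3750 = 5784.178 mm³

Volume = 5784.178 mm³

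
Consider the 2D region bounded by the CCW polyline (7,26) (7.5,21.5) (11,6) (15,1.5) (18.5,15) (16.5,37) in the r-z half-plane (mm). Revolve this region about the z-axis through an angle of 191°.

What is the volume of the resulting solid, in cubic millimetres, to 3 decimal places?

Profile (r,z), 6 vertices: (7,26) (7.5,21.5) (11,6) (15,1.5) (18.5,15) (16.5,37)
edge 0: (7,26)→(7.5,21.5)  cross = 7·21.5 − 7.5·26 = -44.5000; (r_i+r_j)·cross = 14.5·-44.5000 = -645.2500
edge 1: (7.5,21.5)→(11,6)  cross = 7.5·6 − 11·21.5 = -191.5000; (r_i+r_j)·cross = 18.5·-191.5000 = -3542.7500
edge 2: (11,6)→(15,1.5)  cross = 11·1.5 − 15·6 = -73.5000; (r_i+r_j)·cross = 26·-73.5000 = -1911.0000
edge 3: (15,1.5)→(18.5,15)  cross = 15·15 − 18.5·1.5 = 197.2500; (r_i+r_j)·cross = 33.5·197.2500 = 6607.8750
edge 4: (18.5,15)→(16.5,37)  cross = 18.5·37 − 16.5·15 = 437.0000; (r_i+r_j)·cross = 35·437.0000 = 15295.0000
edge 5: (16.5,37)→(7,26)  cross = 16.5·26 − 7·37 = 170.0000; (r_i+r_j)·cross = 23.5·170.0000 = 3995.0000
Σcross = 494.7500 → A = |Σcross|/2 = 247.3750 mm²
Σ(r_i+r_j)·cross = 19798.8750 → first moment M = |Σ|/6 = 3299.8125
R_c = M/A = 3299.8125/247.3750 = 13.3393 mm
θ = 191° = 3.333579 rad
V = θ·R_c·A = 3.333579·13.3393·247.3750 = 11000.185 mm³

Volume = 11000.185 mm³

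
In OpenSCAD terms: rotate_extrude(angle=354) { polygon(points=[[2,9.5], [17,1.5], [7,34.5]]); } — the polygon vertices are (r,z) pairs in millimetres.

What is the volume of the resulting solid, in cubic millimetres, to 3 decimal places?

Profile (r,z), 3 vertices: (2,9.5) (17,1.5) (7,34.5)
edge 0: (2,9.5)→(17,1.5)  cross = 2·1.5 − 17·9.5 = -158.5000; (r_i+r_j)·cross = 19·-158.5000 = -3011.5000
edge 1: (17,1.5)→(7,34.5)  cross = 17·34.5 − 7·1.5 = 576.0000; (r_i+r_j)·cross = 24·576.0000 = 13824.0000
edge 2: (7,34.5)→(2,9.5)  cross = 7·9.5 − 2·34.5 = -2.5000; (r_i+r_j)·cross = 9·-2.5000 = -22.5000
Σcross = 415.0000 → A = |Σcross|/2 = 207.5000 mm²
Σ(r_i+r_j)·cross = 10790.0000 → first moment M = |Σ|/6 = 1798.3333
R_c = M/A = 1798.3333/207.5000 = 8.6667 mm
θ = 354° = 6.178466 rad
V = θ·R_c·A = 6.178466·8.6667·207.5000 = 11110.941 mm³

Volume = 11110.941 mm³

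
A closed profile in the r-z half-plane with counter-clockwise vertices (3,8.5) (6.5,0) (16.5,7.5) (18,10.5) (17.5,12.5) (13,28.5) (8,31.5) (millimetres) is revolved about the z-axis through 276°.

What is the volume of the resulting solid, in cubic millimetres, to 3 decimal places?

Profile (r,z), 7 vertices: (3,8.5) (6.5,0) (16.5,7.5) (18,10.5) (17.5,12.5) (13,28.5) (8,31.5)
edge 0: (3,8.5)→(6.5,0)  cross = 3·0 − 6.5·8.5 = -55.2500; (r_i+r_j)·cross = 9.5·-55.2500 = -524.8750
edge 1: (6.5,0)→(16.5,7.5)  cross = 6.5·7.5 − 16.5·0 = 48.7500; (r_i+r_j)·cross = 23·48.7500 = 1121.2500
edge 2: (16.5,7.5)→(18,10.5)  cross = 16.5·10.5 − 18·7.5 = 38.2500; (r_i+r_j)·cross = 34.5·38.2500 = 1319.6250
edge 3: (18,10.5)→(17.5,12.5)  cross = 18·12.5 − 17.5·10.5 = 41.2500; (r_i+r_j)·cross = 35.5·41.2500 = 1464.3750
edge 4: (17.5,12.5)→(13,28.5)  cross = 17.5·28.5 − 13·12.5 = 336.2500; (r_i+r_j)·cross = 30.5·336.2500 = 10255.6250
edge 5: (13,28.5)→(8,31.5)  cross = 13·31.5 − 8·28.5 = 181.5000; (r_i+r_j)·cross = 21·181.5000 = 3811.5000
edge 6: (8,31.5)→(3,8.5)  cross = 8·8.5 − 3·31.5 = -26.5000; (r_i+r_j)·cross = 11·-26.5000 = -291.5000
Σcross = 564.2500 → A = |Σcross|/2 = 282.1250 mm²
Σ(r_i+r_j)·cross = 17156.0000 → first moment M = |Σ|/6 = 2859.3333
R_c = M/A = 2859.3333/282.1250 = 10.1350 mm
θ = 276° = 4.817109 rad
V = θ·R_c·A = 4.817109·10.1350·282.1250 = 13773.720 mm³

Volume = 13773.720 mm³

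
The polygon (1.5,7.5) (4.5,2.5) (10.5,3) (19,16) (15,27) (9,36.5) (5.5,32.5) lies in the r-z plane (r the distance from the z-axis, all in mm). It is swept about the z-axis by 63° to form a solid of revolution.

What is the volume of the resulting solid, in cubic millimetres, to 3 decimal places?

Volume = 3806.507 mm³

Profile (r,z), 7 vertices: (1.5,7.5) (4.5,2.5) (10.5,3) (19,16) (15,27) (9,36.5) (5.5,32.5)
edge 0: (1.5,7.5)→(4.5,2.5)  cross = 1.5·2.5 − 4.5·7.5 = -30.0000; (r_i+r_j)·cross = 6·-30.0000 = -180.0000
edge 1: (4.5,2.5)→(10.5,3)  cross = 4.5·3 − 10.5·2.5 = -12.7500; (r_i+r_j)·cross = 15·-12.7500 = -191.2500
edge 2: (10.5,3)→(19,16)  cross = 10.5·16 − 19·3 = 111.0000; (r_i+r_j)·cross = 29.5·111.0000 = 3274.5000
edge 3: (19,16)→(15,27)  cross = 19·27 − 15·16 = 273.0000; (r_i+r_j)·cross = 34·273.0000 = 9282.0000
edge 4: (15,27)→(9,36.5)  cross = 15·36.5 − 9·27 = 304.5000; (r_i+r_j)·cross = 24·304.5000 = 7308.0000
edge 5: (9,36.5)→(5.5,32.5)  cross = 9·32.5 − 5.5·36.5 = 91.7500; (r_i+r_j)·cross = 14.5·91.7500 = 1330.3750
edge 6: (5.5,32.5)→(1.5,7.5)  cross = 5.5·7.5 − 1.5·32.5 = -7.5000; (r_i+r_j)·cross = 7·-7.5000 = -52.5000
Σcross = 730.0000 → A = |Σcross|/2 = 365.0000 mm²
Σ(r_i+r_j)·cross = 20771.1250 → first moment M = |Σ|/6 = 3461.8542
R_c = M/A = 3461.8542/365.0000 = 9.4845 mm
θ = 63° = 1.099557 rad
V = θ·R_c·A = 1.099557·9.4845·365.0000 = 3806.507 mm³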